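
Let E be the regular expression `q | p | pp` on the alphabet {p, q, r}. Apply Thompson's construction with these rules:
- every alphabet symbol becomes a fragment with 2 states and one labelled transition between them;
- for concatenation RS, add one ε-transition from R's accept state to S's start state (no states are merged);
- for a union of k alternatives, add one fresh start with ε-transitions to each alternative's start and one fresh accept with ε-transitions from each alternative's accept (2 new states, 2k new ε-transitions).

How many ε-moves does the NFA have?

7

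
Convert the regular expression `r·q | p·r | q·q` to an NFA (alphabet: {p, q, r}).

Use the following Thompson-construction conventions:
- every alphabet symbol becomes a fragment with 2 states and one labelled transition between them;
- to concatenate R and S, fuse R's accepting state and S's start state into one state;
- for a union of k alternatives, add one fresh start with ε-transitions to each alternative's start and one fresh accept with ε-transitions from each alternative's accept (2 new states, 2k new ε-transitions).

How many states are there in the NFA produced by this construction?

11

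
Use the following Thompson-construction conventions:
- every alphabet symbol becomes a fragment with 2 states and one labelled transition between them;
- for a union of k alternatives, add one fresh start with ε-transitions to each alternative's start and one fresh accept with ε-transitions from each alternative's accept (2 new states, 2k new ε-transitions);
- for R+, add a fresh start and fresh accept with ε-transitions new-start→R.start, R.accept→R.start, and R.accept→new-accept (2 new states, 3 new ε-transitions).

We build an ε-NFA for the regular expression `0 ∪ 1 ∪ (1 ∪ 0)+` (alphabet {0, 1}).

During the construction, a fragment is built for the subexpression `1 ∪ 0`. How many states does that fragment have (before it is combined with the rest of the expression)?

Fragment for `1 ∪ 0`:
Each of the 2 symbol leaves contributes a 2-state fragment.
  1 ∪ 0 : 6 states

6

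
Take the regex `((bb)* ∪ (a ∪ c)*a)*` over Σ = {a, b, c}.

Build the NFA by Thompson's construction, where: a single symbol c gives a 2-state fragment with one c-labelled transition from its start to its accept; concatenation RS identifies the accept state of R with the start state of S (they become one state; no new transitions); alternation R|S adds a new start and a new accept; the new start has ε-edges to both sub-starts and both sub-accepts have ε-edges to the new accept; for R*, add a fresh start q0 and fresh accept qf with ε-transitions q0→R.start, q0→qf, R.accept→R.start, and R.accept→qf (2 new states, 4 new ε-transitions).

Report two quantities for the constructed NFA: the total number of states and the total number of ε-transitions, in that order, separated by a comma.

Per subexpression:
Each of the 5 symbol leaves contributes 2 states and 0 ε-transitions.
  bb — 3 states, 0 ε-transitions
  (bb)* — 5 states, 4 ε-transitions
  a ∪ c — 6 states, 4 ε-transitions
  (a ∪ c)* — 8 states, 8 ε-transitions
  (a ∪ c)*a — 9 states, 8 ε-transitions
  (bb)* ∪ (a ∪ c)*a — 16 states, 16 ε-transitions
  ((bb)* ∪ (a ∪ c)*a)* — 18 states, 20 ε-transitions

18, 20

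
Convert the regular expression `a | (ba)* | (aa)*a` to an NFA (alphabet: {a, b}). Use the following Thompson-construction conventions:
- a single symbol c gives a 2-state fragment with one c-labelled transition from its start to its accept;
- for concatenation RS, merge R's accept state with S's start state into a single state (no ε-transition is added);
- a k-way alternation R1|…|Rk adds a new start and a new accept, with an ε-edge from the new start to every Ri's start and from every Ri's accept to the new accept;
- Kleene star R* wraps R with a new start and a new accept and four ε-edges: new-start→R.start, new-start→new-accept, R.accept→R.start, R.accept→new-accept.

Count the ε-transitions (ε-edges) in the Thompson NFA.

Bottom-up over the parse tree:
Each of the 6 symbol leaves contributes 0 ε-transitions.
  ba → 0 ε-transitions
  (ba)* → 4 ε-transitions
  aa → 0 ε-transitions
  (aa)* → 4 ε-transitions
  (aa)*a → 4 ε-transitions
  a | (ba)* | (aa)*a → 14 ε-transitions

14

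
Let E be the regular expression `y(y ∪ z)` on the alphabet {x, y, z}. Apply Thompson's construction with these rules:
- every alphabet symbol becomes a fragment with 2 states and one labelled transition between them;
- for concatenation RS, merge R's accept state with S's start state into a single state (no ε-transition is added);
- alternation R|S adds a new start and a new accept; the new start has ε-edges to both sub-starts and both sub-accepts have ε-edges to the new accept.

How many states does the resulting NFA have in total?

7

Per subexpression:
Each of the 3 symbol leaves contributes a 2-state fragment.
  y ∪ z — 6 states
  y(y ∪ z) — 7 states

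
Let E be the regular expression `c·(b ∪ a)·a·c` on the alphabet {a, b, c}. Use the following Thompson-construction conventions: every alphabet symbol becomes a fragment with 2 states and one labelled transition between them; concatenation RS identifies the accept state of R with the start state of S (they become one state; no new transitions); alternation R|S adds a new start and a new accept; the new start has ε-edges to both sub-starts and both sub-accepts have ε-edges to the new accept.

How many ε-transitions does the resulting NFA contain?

4

Bottom-up over the parse tree:
Each of the 5 symbol leaves contributes 0 ε-transitions.
  b ∪ a : 4 ε-transitions
  c·(b ∪ a)·a·c : 4 ε-transitions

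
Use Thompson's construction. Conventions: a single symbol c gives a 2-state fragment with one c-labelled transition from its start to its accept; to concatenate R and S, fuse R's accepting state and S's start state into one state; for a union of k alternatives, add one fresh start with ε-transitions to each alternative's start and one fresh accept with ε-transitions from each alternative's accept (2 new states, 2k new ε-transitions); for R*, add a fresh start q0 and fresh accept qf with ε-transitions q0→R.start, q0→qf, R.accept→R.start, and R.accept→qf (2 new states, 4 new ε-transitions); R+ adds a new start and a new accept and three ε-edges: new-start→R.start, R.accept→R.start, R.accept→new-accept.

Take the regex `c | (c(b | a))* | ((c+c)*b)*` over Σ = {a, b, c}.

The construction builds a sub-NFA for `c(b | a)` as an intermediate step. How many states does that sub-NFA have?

7

Fragment for `c(b | a)`:
Each of the 3 symbol leaves contributes a 2-state fragment.
  b | a = 6 states
  c(b | a) = 7 states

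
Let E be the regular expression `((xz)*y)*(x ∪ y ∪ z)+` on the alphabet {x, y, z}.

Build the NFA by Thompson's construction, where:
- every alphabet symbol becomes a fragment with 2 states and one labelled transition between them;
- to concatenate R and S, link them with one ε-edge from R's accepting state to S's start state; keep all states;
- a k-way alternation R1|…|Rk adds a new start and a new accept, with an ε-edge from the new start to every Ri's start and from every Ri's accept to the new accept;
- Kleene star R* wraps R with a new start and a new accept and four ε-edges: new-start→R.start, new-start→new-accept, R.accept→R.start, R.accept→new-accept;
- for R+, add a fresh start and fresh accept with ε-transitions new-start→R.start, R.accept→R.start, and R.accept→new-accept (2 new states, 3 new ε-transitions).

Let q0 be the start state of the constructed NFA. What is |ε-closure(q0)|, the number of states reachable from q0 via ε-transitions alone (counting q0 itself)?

11

Compute the ε-closure size of each fragment's start state recursively; a symbol fragment's start has no outgoing ε-edge, so its closure is just itself (size 1).
  xz : |closure| equals the left operand's closure size = 1 (its accept is not ε-reachable, so the closure stops there)
  (xz)* : |closure| = 1 (new start) + 1 (body) + 1 (new accept) = 3
  (xz)*y : the left operand accepts ε, so the closure extends into the next operand (via the concat ε-link); |closure| = 3 + 1 = 4
  ((xz)*y)* : the star's fresh start ε-reaches both the body's start and the fresh accept: |closure| = 2 + 4 = 6
  x ∪ y ∪ z : |closure| = 1 + 1 + 1 + 1 = 4 (the new accept is not ε-reachable since no branch accepts ε)
  (x ∪ y ∪ z)+ : |closure| = 1 + 4 = 5 (the body doesn't accept ε, so the new accept is not reached)
  ((xz)*y)*(x ∪ y ∪ z)+ : |closure| = 6 + 5 = 11 (closure spills across the concat boundary because the left factor accepts ε)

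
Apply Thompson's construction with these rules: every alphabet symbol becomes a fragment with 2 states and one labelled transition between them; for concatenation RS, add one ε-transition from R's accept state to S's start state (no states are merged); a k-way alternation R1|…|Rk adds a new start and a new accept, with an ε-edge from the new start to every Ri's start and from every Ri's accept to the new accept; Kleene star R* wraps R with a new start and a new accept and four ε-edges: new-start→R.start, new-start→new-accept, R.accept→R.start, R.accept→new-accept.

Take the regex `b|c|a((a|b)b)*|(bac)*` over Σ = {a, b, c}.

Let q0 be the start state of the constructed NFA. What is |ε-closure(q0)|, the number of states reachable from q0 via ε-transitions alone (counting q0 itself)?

8

Compute the ε-closure size of each fragment's start state recursively; a symbol fragment's start has no outgoing ε-edge, so its closure is just itself (size 1).
  a|b → |ε-closure| = 1 + 1 + 1 = 3 (the new accept is not ε-reachable since no branch accepts ε)
  (a|b)b → |ε-closure| equals the left operand's closure size = 3 (its accept is not ε-reachable, so the closure stops there)
  ((a|b)b)* → new start has ε-edges to the inner start and to the new accept, so |ε-closure| = 2 + 3 = 5
  a((a|b)b)* → |ε-closure| equals the left operand's closure size = 1 (its accept is not ε-reachable, so the closure stops there)
  bac → |ε-closure| equals the left operand's closure size = 1 (its accept is not ε-reachable, so the closure stops there)
  (bac)* → new start has ε-edges to the inner start and to the new accept, so |ε-closure| = 2 + 1 = 3
  b|c|a((a|b)b)*|(bac)* → |ε-closure| = 1 (new start) + (1 + 1 + 1 + 3) + 1 (new accept, since some branch ε-reaches its own accept) = 8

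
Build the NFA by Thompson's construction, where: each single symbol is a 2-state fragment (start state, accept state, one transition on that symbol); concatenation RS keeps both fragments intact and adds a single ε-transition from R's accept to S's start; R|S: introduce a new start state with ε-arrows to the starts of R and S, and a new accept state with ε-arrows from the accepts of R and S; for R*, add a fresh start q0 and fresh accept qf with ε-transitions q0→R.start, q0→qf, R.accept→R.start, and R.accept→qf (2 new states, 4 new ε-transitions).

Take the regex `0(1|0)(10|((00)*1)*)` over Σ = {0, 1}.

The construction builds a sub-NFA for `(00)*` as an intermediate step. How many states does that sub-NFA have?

Fragment for `(00)*`:
Each of the 2 symbol leaves contributes a 2-state fragment.
  00 → 4 states
  (00)* → 6 states

6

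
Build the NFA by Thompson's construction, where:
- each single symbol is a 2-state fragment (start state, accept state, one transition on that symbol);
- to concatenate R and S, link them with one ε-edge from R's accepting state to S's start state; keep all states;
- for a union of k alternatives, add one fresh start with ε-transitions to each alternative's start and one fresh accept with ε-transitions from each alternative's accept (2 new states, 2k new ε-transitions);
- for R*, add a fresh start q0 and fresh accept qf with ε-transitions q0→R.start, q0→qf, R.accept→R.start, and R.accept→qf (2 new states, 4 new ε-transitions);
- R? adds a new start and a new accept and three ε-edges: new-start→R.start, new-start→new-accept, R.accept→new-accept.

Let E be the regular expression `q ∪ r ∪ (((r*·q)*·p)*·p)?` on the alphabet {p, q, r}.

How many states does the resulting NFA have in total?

22

Building bottom-up:
Each of the 6 symbol leaves contributes a 2-state fragment.
  r* → 4 states
  r*·q → 6 states
  (r*·q)* → 8 states
  (r*·q)*·p → 10 states
  ((r*·q)*·p)* → 12 states
  ((r*·q)*·p)*·p → 14 states
  (((r*·q)*·p)*·p)? → 16 states
  q ∪ r ∪ (((r*·q)*·p)*·p)? → 22 states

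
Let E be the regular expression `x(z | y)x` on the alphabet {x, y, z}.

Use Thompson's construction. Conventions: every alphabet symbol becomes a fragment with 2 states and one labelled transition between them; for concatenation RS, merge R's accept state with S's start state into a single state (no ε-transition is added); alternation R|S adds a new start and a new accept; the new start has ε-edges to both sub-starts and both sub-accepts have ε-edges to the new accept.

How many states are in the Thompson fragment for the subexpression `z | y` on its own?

Fragment for `z | y`:
Each of the 2 symbol leaves contributes a 2-state fragment.
  z | y → 6 states

6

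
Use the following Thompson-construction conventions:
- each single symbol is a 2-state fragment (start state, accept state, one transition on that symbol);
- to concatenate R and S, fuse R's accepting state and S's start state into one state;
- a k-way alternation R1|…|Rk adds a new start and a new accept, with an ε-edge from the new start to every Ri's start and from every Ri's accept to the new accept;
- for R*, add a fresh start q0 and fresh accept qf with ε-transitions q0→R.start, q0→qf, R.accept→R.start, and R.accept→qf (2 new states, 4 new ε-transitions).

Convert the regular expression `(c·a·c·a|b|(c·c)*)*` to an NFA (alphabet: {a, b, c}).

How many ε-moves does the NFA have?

By structural recursion:
Each of the 7 symbol leaves contributes 0 ε-transitions.
  c·a·c·a : 0 ε-transitions
  c·c : 0 ε-transitions
  (c·c)* : 4 ε-transitions
  c·a·c·a|b|(c·c)* : 10 ε-transitions
  (c·a·c·a|b|(c·c)*)* : 14 ε-transitions

14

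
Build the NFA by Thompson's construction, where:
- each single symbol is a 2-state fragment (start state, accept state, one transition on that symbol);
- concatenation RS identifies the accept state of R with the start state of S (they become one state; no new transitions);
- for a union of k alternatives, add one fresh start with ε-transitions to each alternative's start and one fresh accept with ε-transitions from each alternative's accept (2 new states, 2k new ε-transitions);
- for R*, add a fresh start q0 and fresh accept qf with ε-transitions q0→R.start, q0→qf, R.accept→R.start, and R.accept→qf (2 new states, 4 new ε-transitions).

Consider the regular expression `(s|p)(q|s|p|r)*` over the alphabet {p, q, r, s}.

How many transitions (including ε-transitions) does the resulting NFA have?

22

Building bottom-up:
Each of the 6 symbol leaves contributes 1 transition (1 symbol, 0 ε).
  s|p : 6 transitions (2 symbol, 4 ε)
  q|s|p|r : 12 transitions (4 symbol, 8 ε)
  (q|s|p|r)* : 16 transitions (4 symbol, 12 ε)
  (s|p)(q|s|p|r)* : 22 transitions (6 symbol, 16 ε)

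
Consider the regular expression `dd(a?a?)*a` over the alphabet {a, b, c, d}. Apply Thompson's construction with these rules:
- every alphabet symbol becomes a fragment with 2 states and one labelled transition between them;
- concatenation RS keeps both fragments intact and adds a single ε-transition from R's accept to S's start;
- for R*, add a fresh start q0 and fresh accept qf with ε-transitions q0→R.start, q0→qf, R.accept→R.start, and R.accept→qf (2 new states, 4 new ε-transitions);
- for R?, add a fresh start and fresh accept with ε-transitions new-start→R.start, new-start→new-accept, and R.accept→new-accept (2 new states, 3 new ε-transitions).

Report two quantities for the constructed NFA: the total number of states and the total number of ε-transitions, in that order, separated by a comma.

16, 14

Building bottom-up:
Each of the 5 symbol leaves contributes 2 states and 0 ε-transitions.
  a? → 4 states, 3 ε-transitions
  a? → 4 states, 3 ε-transitions
  a?a? → 8 states, 7 ε-transitions
  (a?a?)* → 10 states, 11 ε-transitions
  dd(a?a?)*a → 16 states, 14 ε-transitions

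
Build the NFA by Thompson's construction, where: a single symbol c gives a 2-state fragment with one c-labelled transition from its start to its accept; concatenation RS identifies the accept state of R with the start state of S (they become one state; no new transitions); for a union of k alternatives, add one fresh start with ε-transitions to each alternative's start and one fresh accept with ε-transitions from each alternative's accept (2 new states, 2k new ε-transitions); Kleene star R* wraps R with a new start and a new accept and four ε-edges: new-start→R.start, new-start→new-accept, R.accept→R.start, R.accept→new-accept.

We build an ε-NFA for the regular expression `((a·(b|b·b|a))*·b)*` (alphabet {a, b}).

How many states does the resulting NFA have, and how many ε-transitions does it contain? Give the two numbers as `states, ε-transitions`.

15, 14

Building bottom-up:
Each of the 6 symbol leaves contributes 2 states and 0 ε-transitions.
  b·b → 3 states, 0 ε-transitions
  b|b·b|a → 9 states, 6 ε-transitions
  a·(b|b·b|a) → 10 states, 6 ε-transitions
  (a·(b|b·b|a))* → 12 states, 10 ε-transitions
  (a·(b|b·b|a))*·b → 13 states, 10 ε-transitions
  ((a·(b|b·b|a))*·b)* → 15 states, 14 ε-transitions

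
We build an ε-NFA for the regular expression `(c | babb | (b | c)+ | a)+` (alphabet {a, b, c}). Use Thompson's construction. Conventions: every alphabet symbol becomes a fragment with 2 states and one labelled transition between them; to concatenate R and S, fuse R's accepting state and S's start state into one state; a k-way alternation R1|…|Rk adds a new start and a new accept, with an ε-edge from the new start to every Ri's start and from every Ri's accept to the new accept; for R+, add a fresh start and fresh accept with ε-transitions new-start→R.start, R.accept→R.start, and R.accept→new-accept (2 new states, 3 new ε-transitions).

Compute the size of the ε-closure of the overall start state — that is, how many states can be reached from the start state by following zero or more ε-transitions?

Compute the ε-closure size of each fragment's start state recursively; a symbol fragment's start has no outgoing ε-edge, so its closure is just itself (size 1).
  babb — same as the first factor's closure: |ε-closure| = 1
  b | c — new start ε-reaches every alternative's start; none of them accept ε, so the new accept is not reached: |ε-closure| = 1 + 1 + 1 = 3
  (b | c)+ — |ε-closure| = 1 + 3 = 4 (the body doesn't accept ε, so the new accept is not reached)
  c | babb | (b | c)+ | a — new start ε-reaches every alternative's start; none of them accept ε, so the new accept is not reached: |ε-closure| = 1 + 1 + 1 + 4 + 1 = 8
  (c | babb | (b | c)+ | a)+ — |ε-closure| = 1 + 8 = 9 (the body doesn't accept ε, so the new accept is not reached)

9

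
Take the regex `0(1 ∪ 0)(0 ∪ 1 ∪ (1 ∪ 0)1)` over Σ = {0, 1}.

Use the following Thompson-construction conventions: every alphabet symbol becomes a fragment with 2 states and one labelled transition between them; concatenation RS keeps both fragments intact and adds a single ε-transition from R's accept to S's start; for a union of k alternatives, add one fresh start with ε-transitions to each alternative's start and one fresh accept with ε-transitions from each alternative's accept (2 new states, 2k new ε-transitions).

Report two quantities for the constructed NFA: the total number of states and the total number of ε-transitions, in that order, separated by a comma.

22, 17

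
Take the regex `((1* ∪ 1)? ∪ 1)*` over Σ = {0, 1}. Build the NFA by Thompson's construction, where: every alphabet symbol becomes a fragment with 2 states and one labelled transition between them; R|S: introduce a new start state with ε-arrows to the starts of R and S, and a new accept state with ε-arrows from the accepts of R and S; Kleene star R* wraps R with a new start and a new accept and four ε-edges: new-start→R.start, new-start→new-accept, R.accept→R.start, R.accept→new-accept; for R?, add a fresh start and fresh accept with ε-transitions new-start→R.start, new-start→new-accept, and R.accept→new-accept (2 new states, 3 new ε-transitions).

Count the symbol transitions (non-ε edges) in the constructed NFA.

3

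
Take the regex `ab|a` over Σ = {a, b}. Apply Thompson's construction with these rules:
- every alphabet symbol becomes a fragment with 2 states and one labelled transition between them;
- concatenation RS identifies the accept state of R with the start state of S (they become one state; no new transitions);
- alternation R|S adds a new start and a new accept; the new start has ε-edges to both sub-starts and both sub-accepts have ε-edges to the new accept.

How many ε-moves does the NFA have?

4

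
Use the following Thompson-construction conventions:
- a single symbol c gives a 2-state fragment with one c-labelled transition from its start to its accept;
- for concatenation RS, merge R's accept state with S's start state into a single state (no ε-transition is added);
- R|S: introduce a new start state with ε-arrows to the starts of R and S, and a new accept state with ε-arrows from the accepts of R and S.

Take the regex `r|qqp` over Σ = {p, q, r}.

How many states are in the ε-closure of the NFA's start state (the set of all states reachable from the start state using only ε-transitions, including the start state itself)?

3

Compute the ε-closure size of each fragment's start state recursively; a symbol fragment's start has no outgoing ε-edge, so its closure is just itself (size 1).
  qqp → |ε-closure| equals the left operand's closure size = 1 (its accept is not ε-reachable, so the closure stops there)
  r|qqp → new start ε-reaches every alternative's start; none of them accept ε, so the new accept is not reached: |ε-closure| = 1 + 1 + 1 = 3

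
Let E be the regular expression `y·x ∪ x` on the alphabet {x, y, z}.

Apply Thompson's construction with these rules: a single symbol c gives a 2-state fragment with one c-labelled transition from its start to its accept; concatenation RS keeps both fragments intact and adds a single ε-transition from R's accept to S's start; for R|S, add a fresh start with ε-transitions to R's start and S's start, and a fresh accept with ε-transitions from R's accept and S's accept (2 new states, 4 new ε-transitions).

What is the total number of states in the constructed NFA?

8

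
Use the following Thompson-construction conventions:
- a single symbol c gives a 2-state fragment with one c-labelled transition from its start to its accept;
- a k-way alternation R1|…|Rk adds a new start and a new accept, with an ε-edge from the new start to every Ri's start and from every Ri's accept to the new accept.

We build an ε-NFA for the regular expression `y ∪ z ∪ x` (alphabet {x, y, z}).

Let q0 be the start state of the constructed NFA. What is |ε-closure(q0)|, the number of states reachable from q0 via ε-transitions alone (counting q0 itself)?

Work bottom-up. For each fragment F, track |ε-closure(F.start)| and whether F's accept lies in that closure (i.e. whether F accepts ε). A single-symbol fragment has closure size 1 and does not accept ε.
  y ∪ z ∪ x → |ε-closure| = 1 + 1 + 1 + 1 = 4 (the new accept is not ε-reachable since no branch accepts ε)

4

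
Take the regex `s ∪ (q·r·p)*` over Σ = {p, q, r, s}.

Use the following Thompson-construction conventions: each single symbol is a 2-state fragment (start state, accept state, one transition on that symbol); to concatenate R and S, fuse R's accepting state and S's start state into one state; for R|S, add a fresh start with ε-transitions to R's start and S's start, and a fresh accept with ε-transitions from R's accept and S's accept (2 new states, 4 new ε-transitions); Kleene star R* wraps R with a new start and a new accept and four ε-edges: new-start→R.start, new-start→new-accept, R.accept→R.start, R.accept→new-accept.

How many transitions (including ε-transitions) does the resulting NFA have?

12

By structural recursion:
Each of the 4 symbol leaves contributes 1 transition (1 symbol, 0 ε).
  q·r·p = 3 transitions (3 symbol, 0 ε)
  (q·r·p)* = 7 transitions (3 symbol, 4 ε)
  s ∪ (q·r·p)* = 12 transitions (4 symbol, 8 ε)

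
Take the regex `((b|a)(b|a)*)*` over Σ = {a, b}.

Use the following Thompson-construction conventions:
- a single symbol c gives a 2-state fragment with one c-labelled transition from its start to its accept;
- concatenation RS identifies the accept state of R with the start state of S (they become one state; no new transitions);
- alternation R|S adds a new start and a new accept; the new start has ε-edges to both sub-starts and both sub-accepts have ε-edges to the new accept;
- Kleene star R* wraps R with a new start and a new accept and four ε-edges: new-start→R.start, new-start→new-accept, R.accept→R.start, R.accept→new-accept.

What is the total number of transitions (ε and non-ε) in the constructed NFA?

20

By structural recursion:
Each of the 4 symbol leaves contributes 1 transition (1 symbol, 0 ε).
  b|a : 6 transitions (2 symbol, 4 ε)
  b|a : 6 transitions (2 symbol, 4 ε)
  (b|a)* : 10 transitions (2 symbol, 8 ε)
  (b|a)(b|a)* : 16 transitions (4 symbol, 12 ε)
  ((b|a)(b|a)*)* : 20 transitions (4 symbol, 16 ε)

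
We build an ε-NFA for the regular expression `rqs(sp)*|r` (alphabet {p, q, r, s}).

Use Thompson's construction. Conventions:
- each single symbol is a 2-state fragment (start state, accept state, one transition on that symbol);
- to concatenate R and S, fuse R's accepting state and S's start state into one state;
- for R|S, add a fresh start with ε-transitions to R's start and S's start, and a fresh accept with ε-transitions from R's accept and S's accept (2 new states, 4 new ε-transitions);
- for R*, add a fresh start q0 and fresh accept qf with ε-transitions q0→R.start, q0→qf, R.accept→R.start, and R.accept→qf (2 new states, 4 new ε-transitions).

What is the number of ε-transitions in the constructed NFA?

Bottom-up over the parse tree:
Each of the 6 symbol leaves contributes 0 ε-transitions.
  sp → 0 ε-transitions
  (sp)* → 4 ε-transitions
  rqs(sp)* → 4 ε-transitions
  rqs(sp)*|r → 8 ε-transitions

8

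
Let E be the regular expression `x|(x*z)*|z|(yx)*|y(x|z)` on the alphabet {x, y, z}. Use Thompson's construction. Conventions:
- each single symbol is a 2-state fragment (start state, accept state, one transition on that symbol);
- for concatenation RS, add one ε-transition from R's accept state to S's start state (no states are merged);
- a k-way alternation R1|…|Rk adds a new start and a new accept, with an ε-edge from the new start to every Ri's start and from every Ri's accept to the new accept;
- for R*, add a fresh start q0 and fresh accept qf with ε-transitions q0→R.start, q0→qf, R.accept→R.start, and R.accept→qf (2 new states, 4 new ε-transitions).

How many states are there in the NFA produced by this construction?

28

Recursing over subexpressions:
Each of the 9 symbol leaves contributes a 2-state fragment.
  x* → 4 states
  x*z → 6 states
  (x*z)* → 8 states
  yx → 4 states
  (yx)* → 6 states
  x|z → 6 states
  y(x|z) → 8 states
  x|(x*z)*|z|(yx)*|y(x|z) → 28 states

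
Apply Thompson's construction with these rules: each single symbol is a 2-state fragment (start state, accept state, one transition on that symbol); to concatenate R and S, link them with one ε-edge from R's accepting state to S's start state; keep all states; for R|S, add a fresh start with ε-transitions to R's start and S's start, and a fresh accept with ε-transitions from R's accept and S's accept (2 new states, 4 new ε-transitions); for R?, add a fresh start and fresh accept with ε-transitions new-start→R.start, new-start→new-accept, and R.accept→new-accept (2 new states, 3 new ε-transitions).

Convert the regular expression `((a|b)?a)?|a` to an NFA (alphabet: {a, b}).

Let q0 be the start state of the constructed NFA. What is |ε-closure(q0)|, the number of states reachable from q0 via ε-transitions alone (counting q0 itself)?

Work bottom-up. For each fragment F, track |ε-closure(F.start)| and whether F's accept lies in that closure (i.e. whether F accepts ε). A single-symbol fragment has closure size 1 and does not accept ε.
  a|b — |closure| = 1 + 1 + 1 = 3 (the new accept is not ε-reachable since no branch accepts ε)
  (a|b)? — |closure| = 1 (new start) + 3 (body) + 1 (new accept, via ε) = 5
  (a|b)?a — the left operand accepts ε, so the closure extends into the next operand (via the concat ε-link); |closure| = 5 + 1 = 6
  ((a|b)?a)? — new start has ε-edges to the inner start and to the new accept, so |closure| = 2 + 6 = 8
  ((a|b)?a)?|a — new start ε-reaches every alternative's start; at least one alternative accepts ε, so the union's new accept is reached too: |closure| = 1 + 8 + 1 + 1 = 11

11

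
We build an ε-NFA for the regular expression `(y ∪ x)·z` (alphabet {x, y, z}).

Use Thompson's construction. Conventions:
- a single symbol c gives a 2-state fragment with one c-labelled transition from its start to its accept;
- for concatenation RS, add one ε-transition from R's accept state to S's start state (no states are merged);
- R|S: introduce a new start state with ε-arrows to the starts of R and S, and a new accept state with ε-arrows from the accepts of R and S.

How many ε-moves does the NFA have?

5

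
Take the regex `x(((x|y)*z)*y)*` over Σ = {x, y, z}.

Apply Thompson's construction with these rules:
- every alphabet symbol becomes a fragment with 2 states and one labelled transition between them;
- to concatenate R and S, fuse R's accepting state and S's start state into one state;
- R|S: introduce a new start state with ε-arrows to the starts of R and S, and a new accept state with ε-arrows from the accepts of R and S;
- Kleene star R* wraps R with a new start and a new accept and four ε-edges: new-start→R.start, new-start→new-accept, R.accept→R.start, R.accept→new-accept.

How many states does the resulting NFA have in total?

Per subexpression:
Each of the 5 symbol leaves contributes a 2-state fragment.
  x|y = 6 states
  (x|y)* = 8 states
  (x|y)*z = 9 states
  ((x|y)*z)* = 11 states
  ((x|y)*z)*y = 12 states
  (((x|y)*z)*y)* = 14 states
  x(((x|y)*z)*y)* = 15 states

15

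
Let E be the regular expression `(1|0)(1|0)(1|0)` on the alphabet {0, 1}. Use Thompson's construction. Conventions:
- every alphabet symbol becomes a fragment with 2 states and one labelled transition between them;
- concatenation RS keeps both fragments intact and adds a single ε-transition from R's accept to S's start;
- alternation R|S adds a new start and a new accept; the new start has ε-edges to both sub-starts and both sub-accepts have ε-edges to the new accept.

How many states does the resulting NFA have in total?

Bottom-up over the parse tree:
Each of the 6 symbol leaves contributes a 2-state fragment.
  1|0 : 6 states
  1|0 : 6 states
  1|0 : 6 states
  (1|0)(1|0)(1|0) : 18 states

18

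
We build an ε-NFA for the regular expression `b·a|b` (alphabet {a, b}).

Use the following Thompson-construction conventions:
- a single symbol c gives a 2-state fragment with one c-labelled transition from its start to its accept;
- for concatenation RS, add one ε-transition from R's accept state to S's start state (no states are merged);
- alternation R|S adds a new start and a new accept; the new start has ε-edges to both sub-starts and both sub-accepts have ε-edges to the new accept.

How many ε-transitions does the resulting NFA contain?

5

By structural recursion:
Each of the 3 symbol leaves contributes 0 ε-transitions.
  b·a → 1 ε-transition
  b·a|b → 5 ε-transitions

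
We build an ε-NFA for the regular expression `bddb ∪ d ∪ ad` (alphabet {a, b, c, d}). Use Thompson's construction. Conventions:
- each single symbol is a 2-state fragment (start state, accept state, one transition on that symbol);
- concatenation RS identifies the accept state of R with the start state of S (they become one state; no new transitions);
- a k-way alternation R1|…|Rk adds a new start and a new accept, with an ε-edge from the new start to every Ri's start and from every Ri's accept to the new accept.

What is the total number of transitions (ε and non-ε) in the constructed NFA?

Per subexpression:
Each of the 7 symbol leaves contributes 1 transition (1 symbol, 0 ε).
  bddb = 4 transitions (4 symbol, 0 ε)
  ad = 2 transitions (2 symbol, 0 ε)
  bddb ∪ d ∪ ad = 13 transitions (7 symbol, 6 ε)

13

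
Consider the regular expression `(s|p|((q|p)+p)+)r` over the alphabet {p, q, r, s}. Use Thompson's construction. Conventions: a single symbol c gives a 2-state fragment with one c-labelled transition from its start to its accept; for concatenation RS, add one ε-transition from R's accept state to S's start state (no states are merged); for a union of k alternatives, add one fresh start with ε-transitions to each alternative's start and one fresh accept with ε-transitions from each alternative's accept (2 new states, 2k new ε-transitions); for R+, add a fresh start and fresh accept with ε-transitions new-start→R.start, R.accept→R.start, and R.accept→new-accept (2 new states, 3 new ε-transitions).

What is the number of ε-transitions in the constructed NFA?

Bottom-up over the parse tree:
Each of the 6 symbol leaves contributes 0 ε-transitions.
  q|p → 4 ε-transitions
  (q|p)+ → 7 ε-transitions
  (q|p)+p → 8 ε-transitions
  ((q|p)+p)+ → 11 ε-transitions
  s|p|((q|p)+p)+ → 17 ε-transitions
  (s|p|((q|p)+p)+)r → 18 ε-transitions

18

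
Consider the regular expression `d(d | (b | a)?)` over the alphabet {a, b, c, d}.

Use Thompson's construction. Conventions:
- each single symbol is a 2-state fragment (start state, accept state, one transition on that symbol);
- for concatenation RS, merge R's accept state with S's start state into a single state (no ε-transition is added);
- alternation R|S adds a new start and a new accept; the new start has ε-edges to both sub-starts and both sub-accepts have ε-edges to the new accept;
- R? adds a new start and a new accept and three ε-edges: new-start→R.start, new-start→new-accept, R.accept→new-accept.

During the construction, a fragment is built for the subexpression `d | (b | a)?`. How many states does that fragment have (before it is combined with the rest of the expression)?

Fragment for `d | (b | a)?`:
Each of the 3 symbol leaves contributes a 2-state fragment.
  b | a — 6 states
  (b | a)? — 8 states
  d | (b | a)? — 12 states

12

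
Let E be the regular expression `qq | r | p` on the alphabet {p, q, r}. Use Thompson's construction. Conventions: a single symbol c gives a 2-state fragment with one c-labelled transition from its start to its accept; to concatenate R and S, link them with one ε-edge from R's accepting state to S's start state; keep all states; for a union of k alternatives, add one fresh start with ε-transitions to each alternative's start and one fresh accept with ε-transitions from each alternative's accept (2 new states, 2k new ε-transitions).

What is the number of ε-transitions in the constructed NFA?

Building bottom-up:
Each of the 4 symbol leaves contributes 0 ε-transitions.
  qq = 1 ε-transition
  qq | r | p = 7 ε-transitions

7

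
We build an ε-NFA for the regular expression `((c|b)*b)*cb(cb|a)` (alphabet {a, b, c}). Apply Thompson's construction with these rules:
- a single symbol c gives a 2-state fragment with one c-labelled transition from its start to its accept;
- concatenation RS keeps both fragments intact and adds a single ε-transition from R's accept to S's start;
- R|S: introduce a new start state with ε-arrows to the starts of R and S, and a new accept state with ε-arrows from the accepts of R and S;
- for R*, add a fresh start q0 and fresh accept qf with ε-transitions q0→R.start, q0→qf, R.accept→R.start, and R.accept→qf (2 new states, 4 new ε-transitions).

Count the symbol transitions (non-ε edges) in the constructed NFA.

8

Building bottom-up:
Each of the 8 symbol leaves contributes exactly 1 symbol transition.
  c|b → 2 symbol transitions
  (c|b)* → 2 symbol transitions
  (c|b)*b → 3 symbol transitions
  ((c|b)*b)* → 3 symbol transitions
  cb → 2 symbol transitions
  cb|a → 3 symbol transitions
  ((c|b)*b)*cb(cb|a) → 8 symbol transitions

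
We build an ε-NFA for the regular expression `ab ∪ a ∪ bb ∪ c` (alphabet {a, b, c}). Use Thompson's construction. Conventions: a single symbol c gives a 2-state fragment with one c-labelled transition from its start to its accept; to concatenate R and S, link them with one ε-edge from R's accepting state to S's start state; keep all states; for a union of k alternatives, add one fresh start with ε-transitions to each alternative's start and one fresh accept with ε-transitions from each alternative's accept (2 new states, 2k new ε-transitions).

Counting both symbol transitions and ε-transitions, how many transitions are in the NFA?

16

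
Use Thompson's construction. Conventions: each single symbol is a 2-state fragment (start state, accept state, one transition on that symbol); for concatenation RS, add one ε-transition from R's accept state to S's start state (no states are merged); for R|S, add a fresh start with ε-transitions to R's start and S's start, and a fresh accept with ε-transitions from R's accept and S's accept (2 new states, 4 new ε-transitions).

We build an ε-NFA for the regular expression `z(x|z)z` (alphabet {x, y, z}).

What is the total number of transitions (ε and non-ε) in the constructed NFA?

Building bottom-up:
Each of the 4 symbol leaves contributes 1 transition (1 symbol, 0 ε).
  x|z = 6 transitions (2 symbol, 4 ε)
  z(x|z)z = 10 transitions (4 symbol, 6 ε)

10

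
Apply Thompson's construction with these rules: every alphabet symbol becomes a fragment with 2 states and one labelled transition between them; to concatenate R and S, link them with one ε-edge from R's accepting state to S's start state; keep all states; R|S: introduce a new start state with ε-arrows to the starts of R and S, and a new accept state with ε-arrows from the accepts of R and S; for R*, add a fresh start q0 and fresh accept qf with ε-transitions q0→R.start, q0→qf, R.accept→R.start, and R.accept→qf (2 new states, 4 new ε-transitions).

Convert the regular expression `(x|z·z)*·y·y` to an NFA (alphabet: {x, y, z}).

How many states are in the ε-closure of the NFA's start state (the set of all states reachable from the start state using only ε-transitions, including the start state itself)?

6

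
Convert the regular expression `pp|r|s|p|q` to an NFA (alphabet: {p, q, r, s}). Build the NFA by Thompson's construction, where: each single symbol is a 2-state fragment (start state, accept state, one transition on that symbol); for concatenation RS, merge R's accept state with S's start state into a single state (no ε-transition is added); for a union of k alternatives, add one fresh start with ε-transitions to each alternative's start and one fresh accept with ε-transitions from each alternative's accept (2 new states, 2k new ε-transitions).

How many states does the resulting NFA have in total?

13

Building bottom-up:
Each of the 6 symbol leaves contributes a 2-state fragment.
  pp → 3 states
  pp|r|s|p|q → 13 states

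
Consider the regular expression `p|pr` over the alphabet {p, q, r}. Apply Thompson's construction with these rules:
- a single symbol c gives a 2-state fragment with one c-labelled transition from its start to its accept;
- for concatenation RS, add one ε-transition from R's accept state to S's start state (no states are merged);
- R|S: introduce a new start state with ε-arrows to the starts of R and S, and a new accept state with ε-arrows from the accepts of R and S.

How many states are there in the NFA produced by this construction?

Bottom-up over the parse tree:
Each of the 3 symbol leaves contributes a 2-state fragment.
  pr : 4 states
  p|pr : 8 states

8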